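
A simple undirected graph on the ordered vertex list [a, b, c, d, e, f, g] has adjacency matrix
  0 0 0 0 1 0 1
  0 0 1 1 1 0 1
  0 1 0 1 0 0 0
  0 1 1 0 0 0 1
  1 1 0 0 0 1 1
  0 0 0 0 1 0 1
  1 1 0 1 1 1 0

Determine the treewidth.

2

A width-2 tree decomposition is:
Bags: B1 = {b, d, g}  B2 = {b, e, g}  B3 = {a, e, g}  B4 = {b, c, d}  B5 = {e, f, g}
Tree: B1–B2, B2–B3, B1–B4, B3–B5
Each bag holds 3 vertices, so the decomposition has width 2, which upper-bounds the treewidth. For the lower bound, the 3 vertices {b, d, g} are pairwise adjacent, and any tree decomposition puts a clique entirely inside one bag — forcing width ≥ 2. The upper and lower bounds meet at 2, so that is the treewidth.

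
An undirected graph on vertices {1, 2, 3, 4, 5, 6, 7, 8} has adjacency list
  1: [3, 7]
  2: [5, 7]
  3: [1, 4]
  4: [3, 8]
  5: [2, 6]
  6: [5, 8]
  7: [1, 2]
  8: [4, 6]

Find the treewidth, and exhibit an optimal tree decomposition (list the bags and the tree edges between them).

Treewidth 2.
Bags: B1 = {1, 3, 7}  B2 = {3, 4, 7}  B3 = {4, 7, 8}  B4 = {6, 7, 8}  B5 = {5, 6, 7}  B6 = {2, 5, 7}
Tree: B1–B2, B2–B3, B3–B4, B4–B5, B5–B6

The largest bag has 3 vertices, giving width 2; this decomposition certifies tw(G) ≤ 2. For the lower bound, G contains the cycle 7–1–3–4–8–6–5–2–7, so G is not a forest; only forests have treewidth ≤ 1, hence tw(G) ≥ 2. Therefore the treewidth is 2.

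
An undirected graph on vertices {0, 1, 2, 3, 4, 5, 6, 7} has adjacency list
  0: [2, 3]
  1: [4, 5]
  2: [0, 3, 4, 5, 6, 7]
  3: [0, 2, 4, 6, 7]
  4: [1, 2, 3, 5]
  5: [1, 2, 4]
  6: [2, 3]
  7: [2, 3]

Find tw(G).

A width-2 tree decomposition is:
Bags: B1 = {2, 3, 4}  B2 = {2, 3, 6}  B3 = {0, 2, 3}  B4 = {2, 4, 5}  B5 = {1, 4, 5}  B6 = {2, 3, 7}
Tree: B1–B2, B2–B3, B1–B4, B4–B5, B3–B6
Every bag has size at most 3, so the width is 3 − 1 = 2 and tw(G) ≤ 2. For the lower bound, the 3 vertices {1, 4, 5} are pairwise adjacent, and any tree decomposition puts a clique entirely inside one bag — forcing width ≥ 2. Therefore the treewidth is 2.

2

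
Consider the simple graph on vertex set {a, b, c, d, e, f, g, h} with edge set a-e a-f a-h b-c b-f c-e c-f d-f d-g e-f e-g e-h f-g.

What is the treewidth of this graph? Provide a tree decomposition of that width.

Treewidth 2.
One optimal decomposition is:
Bags: B1 = {a, e, f}  B2 = {a, e, h}  B3 = {e, f, g}  B4 = {d, f, g}  B5 = {c, e, f}  B6 = {b, c, f}
Tree: B1–B2, B1–B3, B3–B4, B3–B5, B5–B6

The largest bag has 3 vertices, giving width 2; this decomposition certifies tw(G) ≤ 2. On the other hand G contains the 3-clique {a, e, h}. A clique must lie in a single bag of any decomposition, so no decomposition can have width below 2. Hence tw(G) = 2 exactly.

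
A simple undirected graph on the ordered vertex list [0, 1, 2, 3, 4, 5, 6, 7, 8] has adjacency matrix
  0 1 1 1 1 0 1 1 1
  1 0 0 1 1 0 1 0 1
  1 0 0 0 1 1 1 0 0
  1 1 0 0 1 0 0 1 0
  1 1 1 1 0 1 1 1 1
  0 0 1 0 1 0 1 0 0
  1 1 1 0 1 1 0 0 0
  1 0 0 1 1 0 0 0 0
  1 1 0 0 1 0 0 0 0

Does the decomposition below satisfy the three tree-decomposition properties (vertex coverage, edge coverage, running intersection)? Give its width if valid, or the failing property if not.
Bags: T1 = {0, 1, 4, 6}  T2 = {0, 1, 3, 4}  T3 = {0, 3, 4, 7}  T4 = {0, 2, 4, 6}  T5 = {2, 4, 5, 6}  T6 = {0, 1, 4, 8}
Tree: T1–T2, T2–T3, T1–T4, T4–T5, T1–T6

Every vertex of G appears in some bag (union = {0, 1, 2, 3, 4, 5, 6, 7, 8}); every edge is covered by a bag; and for each vertex v the set of bags containing v is connected in the bag tree. The decomposition is therefore valid. The largest bag has 4 vertices, so the width is 3.

Yes; width 3.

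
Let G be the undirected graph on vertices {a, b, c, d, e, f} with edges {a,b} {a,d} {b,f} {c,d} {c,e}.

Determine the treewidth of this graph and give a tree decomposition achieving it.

Treewidth 1.
Bags: B1 = {c, e}  B2 = {c, d}  B3 = {a, d}  B4 = {a, b}  B5 = {b, f}
Tree: B1–B2, B2–B3, B3–B4, B4–B5

Every bag has size at most 2, so the width is 2 − 1 = 1 and tw(G) ≤ 1. Any graph with an edge has treewidth ≥ 1, and G has the edge e–c. Combining the bounds, tw(G) = 1.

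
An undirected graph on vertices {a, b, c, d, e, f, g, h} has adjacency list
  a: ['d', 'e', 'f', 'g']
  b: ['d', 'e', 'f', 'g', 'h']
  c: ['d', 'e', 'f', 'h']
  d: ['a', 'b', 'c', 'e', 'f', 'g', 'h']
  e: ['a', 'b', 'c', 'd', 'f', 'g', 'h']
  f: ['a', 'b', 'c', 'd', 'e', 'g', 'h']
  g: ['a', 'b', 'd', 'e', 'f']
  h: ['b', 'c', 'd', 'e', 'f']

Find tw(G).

A width-4 tree decomposition is:
Bags: B1 = {b, d, e, f, h}  B2 = {c, d, e, f, h}  B3 = {b, d, e, f, g}  B4 = {a, d, e, f, g}
Tree: B1–B2, B1–B3, B3–B4
Every bag has size at most 5, so the width is 5 − 1 = 4 and tw(G) ≤ 4. For the lower bound, the 5 vertices {a, d, e, f, g} are pairwise adjacent, and any tree decomposition puts a clique entirely inside one bag — forcing width ≥ 4. Combining the bounds, tw(G) = 4.

4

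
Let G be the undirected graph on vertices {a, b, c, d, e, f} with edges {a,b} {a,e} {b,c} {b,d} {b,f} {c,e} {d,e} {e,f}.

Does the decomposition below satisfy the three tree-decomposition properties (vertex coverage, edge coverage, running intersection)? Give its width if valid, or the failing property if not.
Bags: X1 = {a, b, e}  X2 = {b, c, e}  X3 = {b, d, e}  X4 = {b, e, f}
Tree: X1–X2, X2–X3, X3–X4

Yes; width 2.

Vertex coverage: the bags together contain {a, b, c, d, e, f}, the full vertex set. Edge coverage: each edge of G has both endpoints in at least one bag. Running intersection: for every vertex, the bags containing it form a connected subtree. All three properties hold, so this is a valid tree decomposition of width max|bag| − 1 = 2, and hence tw(G) ≤ 2.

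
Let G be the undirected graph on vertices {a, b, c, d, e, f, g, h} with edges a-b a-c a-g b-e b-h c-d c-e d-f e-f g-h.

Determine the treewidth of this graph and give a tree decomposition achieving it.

Treewidth 2.
One optimal decomposition is:
Bags: B1 = {b, g, h}  B2 = {a, b, g}  B3 = {a, b, e}  B4 = {a, c, e}  B5 = {c, e, f}  B6 = {c, d, f}
Tree: B1–B2, B2–B3, B3–B4, B4–B5, B5–B6

Each bag holds 3 vertices, so the decomposition has width 2, which upper-bounds the treewidth. Since h–g–a–b–h is a cycle in G, G is not acyclic. Forests are exactly the graphs of treewidth ≤ 1, so tw(G) ≥ 2. Therefore the treewidth is 2.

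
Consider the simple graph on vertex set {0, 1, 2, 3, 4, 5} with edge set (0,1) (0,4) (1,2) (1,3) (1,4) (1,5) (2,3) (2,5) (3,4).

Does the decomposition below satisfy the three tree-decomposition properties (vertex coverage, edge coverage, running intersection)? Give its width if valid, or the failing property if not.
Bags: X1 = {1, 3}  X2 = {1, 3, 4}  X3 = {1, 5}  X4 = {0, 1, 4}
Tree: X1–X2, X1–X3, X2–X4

A tree decomposition must satisfy three properties: every vertex lies in some bag; for every edge, both endpoints lie together in some bag; and for every vertex, the bags containing it form a connected subtree. Here vertex 2 appears in no bag, so the decomposition is invalid.

No — vertex 2 appears in no bag.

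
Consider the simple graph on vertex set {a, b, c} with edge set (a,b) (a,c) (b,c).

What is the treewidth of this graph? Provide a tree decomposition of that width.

With just one bag of size 3, the width is 3 − 1 = 2, so tw(G) ≤ 2. For the lower bound, the 3 vertices {a, b, c} are pairwise adjacent, and any tree decomposition puts a clique entirely inside one bag — forcing width ≥ 2. Combining the bounds, tw(G) = 2.

Treewidth 2.
One such decomposition:
Bags: B1 = {a, b, c}
Tree: (single bag)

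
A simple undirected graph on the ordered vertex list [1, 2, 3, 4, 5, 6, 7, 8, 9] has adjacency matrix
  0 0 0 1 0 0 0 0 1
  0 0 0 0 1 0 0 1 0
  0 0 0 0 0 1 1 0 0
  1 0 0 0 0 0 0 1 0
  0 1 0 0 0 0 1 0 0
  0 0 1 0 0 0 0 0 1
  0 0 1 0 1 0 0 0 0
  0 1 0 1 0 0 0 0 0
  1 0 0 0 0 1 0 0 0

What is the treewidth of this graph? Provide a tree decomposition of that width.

Each bag holds 3 vertices, so the decomposition has width 2, which upper-bounds the treewidth. The edges 8–4–1–9–6–3–7–5–2–8 form a cycle, so G is not a tree and its treewidth is at least 2. Therefore the treewidth is 2.

Treewidth 2.
Bags: B1 = {1, 4, 8}  B2 = {1, 8, 9}  B3 = {6, 8, 9}  B4 = {3, 6, 8}  B5 = {3, 7, 8}  B6 = {5, 7, 8}  B7 = {2, 5, 8}
Tree: B1–B2, B2–B3, B3–B4, B4–B5, B5–B6, B6–B7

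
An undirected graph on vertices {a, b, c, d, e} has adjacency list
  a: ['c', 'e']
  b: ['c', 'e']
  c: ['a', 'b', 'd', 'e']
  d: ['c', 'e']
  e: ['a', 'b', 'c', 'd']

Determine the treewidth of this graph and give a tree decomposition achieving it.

Treewidth 2.
Bags: B1 = {a, c, e}  B2 = {c, d, e}  B3 = {b, c, e}
Tree: B1–B2, B2–B3

Every bag has size at most 3, so the width is 3 − 1 = 2 and tw(G) ≤ 2. For the lower bound, the 3 vertices {c, d, e} are pairwise adjacent, and any tree decomposition puts a clique entirely inside one bag — forcing width ≥ 2. Hence tw(G) = 2 exactly.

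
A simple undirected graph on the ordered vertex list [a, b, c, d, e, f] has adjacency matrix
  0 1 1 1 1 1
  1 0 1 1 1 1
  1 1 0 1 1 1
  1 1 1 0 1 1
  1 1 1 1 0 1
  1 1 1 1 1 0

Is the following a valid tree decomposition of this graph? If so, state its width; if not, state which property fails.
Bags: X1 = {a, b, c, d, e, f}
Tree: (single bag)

Vertex coverage: the bags together contain {a, b, c, d, e, f}, the full vertex set. Edge coverage: each edge of G has both endpoints in at least one bag. Running intersection: for every vertex, the bags containing it form a connected subtree. All three properties hold, so this is a valid tree decomposition of width max|bag| − 1 = 5, and hence tw(G) ≤ 5.

Yes; width 5.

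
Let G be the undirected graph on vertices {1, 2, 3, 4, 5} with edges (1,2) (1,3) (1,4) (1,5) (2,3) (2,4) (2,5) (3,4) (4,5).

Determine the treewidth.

A width-3 tree decomposition is:
Bags: B1 = {1, 2, 4, 5}  B2 = {1, 2, 3, 4}
Tree: B1–B2
Each bag holds 4 vertices, so the decomposition has width 3, which upper-bounds the treewidth. On the other hand G contains the 4-clique {1, 2, 3, 4}. A clique must lie in a single bag of any decomposition, so no decomposition can have width below 3. Combining the bounds, tw(G) = 3.

3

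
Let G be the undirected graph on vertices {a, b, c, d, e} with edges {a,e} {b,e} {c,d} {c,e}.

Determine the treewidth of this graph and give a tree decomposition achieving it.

Treewidth 1.
Bags: B1 = {b, e}  B2 = {a, e}  B3 = {c, e}  B4 = {c, d}
Tree: B1–B2, B2–B3, B3–B4

Each bag holds 2 vertices, so the decomposition has width 1, which upper-bounds the treewidth. G has an edge, so its treewidth is at least 1. Hence tw(G) = 1 exactly.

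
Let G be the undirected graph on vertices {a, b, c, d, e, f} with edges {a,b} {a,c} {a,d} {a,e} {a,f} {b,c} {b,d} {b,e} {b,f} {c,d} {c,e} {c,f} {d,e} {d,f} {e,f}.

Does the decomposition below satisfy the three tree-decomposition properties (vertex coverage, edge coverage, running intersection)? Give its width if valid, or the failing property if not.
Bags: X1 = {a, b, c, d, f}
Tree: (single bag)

A tree decomposition must satisfy three properties: every vertex lies in some bag; for every edge, both endpoints lie together in some bag; and for every vertex, the bags containing it form a connected subtree. Here vertex e appears in no bag, so the decomposition is invalid.

No — vertex e appears in no bag.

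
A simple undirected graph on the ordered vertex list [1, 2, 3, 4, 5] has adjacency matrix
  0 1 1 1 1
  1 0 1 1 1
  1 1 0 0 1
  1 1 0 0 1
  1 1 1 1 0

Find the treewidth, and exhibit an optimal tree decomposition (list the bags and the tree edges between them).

Treewidth 3.
One such decomposition:
Bags: B1 = {1, 2, 3, 5}  B2 = {1, 2, 4, 5}
Tree: B1–B2

The largest bag has 4 vertices, giving width 3; this decomposition certifies tw(G) ≤ 3. On the other hand G contains the 4-clique {1, 2, 3, 5}. A clique must lie in a single bag of any decomposition, so no decomposition can have width below 3. Combining the bounds, tw(G) = 3.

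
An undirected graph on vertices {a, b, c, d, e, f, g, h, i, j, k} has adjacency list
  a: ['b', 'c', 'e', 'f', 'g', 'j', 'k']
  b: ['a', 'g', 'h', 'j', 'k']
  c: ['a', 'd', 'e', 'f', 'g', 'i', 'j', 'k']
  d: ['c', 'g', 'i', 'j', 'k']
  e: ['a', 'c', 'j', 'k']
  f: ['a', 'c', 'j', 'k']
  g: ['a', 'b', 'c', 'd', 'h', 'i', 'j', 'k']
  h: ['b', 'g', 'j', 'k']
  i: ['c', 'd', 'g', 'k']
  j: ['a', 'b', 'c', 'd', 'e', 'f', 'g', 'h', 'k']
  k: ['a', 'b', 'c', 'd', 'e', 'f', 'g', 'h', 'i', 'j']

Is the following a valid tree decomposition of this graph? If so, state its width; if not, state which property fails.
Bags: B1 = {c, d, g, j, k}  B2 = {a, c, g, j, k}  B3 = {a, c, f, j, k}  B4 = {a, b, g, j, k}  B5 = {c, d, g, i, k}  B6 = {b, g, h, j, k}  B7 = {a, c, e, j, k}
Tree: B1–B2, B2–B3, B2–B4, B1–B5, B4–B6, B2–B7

Yes; width 4.

Every vertex of G appears in some bag (union = {a, b, c, d, e, f, g, h, i, j, k}); every edge is covered by a bag; and for each vertex v the set of bags containing v is connected in the bag tree. The decomposition is therefore valid. The largest bag has 5 vertices, so the width is 4.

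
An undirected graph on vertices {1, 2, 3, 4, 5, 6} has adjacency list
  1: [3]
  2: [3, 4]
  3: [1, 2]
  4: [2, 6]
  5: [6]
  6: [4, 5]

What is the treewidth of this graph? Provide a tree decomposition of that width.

Every bag has size at most 2, so the width is 2 − 1 = 1 and tw(G) ≤ 1. G has an edge, so its treewidth is at least 1. Hence tw(G) = 1 exactly.

Treewidth 1.
One such decomposition:
Bags: B1 = {2, 4}  B2 = {2, 3}  B3 = {4, 6}  B4 = {5, 6}  B5 = {1, 3}
Tree: B1–B2, B1–B3, B3–B4, B2–B5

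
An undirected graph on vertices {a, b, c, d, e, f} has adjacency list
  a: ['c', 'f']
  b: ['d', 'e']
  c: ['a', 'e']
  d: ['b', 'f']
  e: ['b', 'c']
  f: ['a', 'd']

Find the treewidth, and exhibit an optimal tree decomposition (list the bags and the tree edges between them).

Treewidth 2.
One optimal decomposition is:
Bags: B1 = {a, d, f}  B2 = {a, c, d}  B3 = {c, d, e}  B4 = {b, d, e}
Tree: B1–B2, B2–B3, B3–B4

The largest bag has 3 vertices, giving width 2; this decomposition certifies tw(G) ≤ 2. The edges d–f–a–c–e–b–d form a cycle, so G is not a tree and its treewidth is at least 2. Hence tw(G) = 2 exactly.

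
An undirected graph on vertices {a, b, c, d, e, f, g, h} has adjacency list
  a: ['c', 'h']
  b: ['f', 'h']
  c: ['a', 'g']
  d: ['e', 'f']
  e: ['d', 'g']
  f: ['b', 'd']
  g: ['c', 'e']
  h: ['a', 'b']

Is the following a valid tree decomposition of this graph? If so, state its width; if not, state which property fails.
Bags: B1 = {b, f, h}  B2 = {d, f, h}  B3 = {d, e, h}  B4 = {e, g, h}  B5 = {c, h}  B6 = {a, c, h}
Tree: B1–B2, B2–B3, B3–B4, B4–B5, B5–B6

A tree decomposition must satisfy three properties: every vertex lies in some bag; for every edge, both endpoints lie together in some bag; and for every vertex, the bags containing it form a connected subtree. Here edge (g,c) lies in no bag, so the decomposition is invalid.

No — edge (g,c) lies in no bag.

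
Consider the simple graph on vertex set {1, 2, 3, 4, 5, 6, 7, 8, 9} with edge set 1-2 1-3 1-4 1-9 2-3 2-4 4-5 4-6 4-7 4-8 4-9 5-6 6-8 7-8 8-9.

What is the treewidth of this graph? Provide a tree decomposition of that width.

Treewidth 2.
Bags: B1 = {4, 6, 8}  B2 = {4, 8, 9}  B3 = {4, 7, 8}  B4 = {1, 4, 9}  B5 = {1, 2, 4}  B6 = {4, 5, 6}  B7 = {1, 2, 3}
Tree: B1–B2, B2–B3, B2–B4, B4–B5, B1–B6, B5–B7

Every bag has size at most 3, so the width is 3 − 1 = 2 and tw(G) ≤ 2. For the lower bound, the 3 vertices {1, 2, 3} are pairwise adjacent, and any tree decomposition puts a clique entirely inside one bag — forcing width ≥ 2. Hence tw(G) = 2 exactly.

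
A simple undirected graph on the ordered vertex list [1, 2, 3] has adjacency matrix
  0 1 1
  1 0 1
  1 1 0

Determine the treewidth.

2

A width-2 tree decomposition is:
Bags: B1 = {1, 2, 3}
Tree: (single bag)
A single bag containing all 3 vertices is trivially a valid decomposition of width 2. On the other hand G contains the 3-clique {1, 2, 3}. A clique must lie in a single bag of any decomposition, so no decomposition can have width below 2. Therefore the treewidth is 2.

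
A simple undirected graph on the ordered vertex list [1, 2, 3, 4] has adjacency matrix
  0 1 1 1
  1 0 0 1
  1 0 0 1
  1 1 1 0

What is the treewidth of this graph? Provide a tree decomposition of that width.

Treewidth 2.
One optimal decomposition is:
Bags: B1 = {1, 3, 4}  B2 = {1, 2, 4}
Tree: B1–B2

The largest bag has 3 vertices, giving width 2; this decomposition certifies tw(G) ≤ 2. For the lower bound, the 3 vertices {1, 2, 4} are pairwise adjacent, and any tree decomposition puts a clique entirely inside one bag — forcing width ≥ 2. Therefore the treewidth is 2.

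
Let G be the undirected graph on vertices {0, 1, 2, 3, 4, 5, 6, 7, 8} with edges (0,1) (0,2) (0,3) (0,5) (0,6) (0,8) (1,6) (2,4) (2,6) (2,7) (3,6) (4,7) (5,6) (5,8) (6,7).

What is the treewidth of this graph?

A width-2 tree decomposition is:
Bags: B1 = {0, 2, 6}  B2 = {0, 1, 6}  B3 = {0, 5, 6}  B4 = {0, 5, 8}  B5 = {2, 6, 7}  B6 = {0, 3, 6}  B7 = {2, 4, 7}
Tree: B1–B2, B1–B3, B3–B4, B1–B5, B2–B6, B5–B7
The largest bag has 3 vertices, giving width 2; this decomposition certifies tw(G) ≤ 2. Conversely, {0, 5, 8} is a clique of size 3, and the vertices of any clique must share a bag in every tree decomposition; so some bag has ≥ 3 vertices and tw(G) ≥ 2. Therefore the treewidth is 2.

2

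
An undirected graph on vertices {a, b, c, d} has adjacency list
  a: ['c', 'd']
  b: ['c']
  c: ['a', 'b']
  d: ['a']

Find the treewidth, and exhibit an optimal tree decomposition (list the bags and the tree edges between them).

Treewidth 1.
One such decomposition:
Bags: B1 = {a, c}  B2 = {a, d}  B3 = {b, c}
Tree: B1–B2, B1–B3

Every bag has size at most 2, so the width is 2 − 1 = 1 and tw(G) ≤ 1. Any graph with an edge has treewidth ≥ 1, and G has the edge c–a. The upper and lower bounds meet at 1, so that is the treewidth.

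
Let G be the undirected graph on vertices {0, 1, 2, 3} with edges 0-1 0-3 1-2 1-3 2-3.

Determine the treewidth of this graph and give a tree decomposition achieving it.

Treewidth 2.
Bags: B1 = {0, 1, 3}  B2 = {1, 2, 3}
Tree: B1–B2

Each bag holds 3 vertices, so the decomposition has width 2, which upper-bounds the treewidth. For the lower bound, the 3 vertices {0, 1, 3} are pairwise adjacent, and any tree decomposition puts a clique entirely inside one bag — forcing width ≥ 2. Combining the bounds, tw(G) = 2.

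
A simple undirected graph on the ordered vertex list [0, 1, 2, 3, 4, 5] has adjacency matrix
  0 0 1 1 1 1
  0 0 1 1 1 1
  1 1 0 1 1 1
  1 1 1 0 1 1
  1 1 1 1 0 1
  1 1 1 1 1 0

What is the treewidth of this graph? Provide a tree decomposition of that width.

Every bag has size at most 5, so the width is 5 − 1 = 4 and tw(G) ≤ 4. For the lower bound, the 5 vertices {0, 2, 3, 4, 5} are pairwise adjacent, and any tree decomposition puts a clique entirely inside one bag — forcing width ≥ 4. Therefore the treewidth is 4.

Treewidth 4.
One such decomposition:
Bags: B1 = {0, 2, 3, 4, 5}  B2 = {1, 2, 3, 4, 5}
Tree: B1–B2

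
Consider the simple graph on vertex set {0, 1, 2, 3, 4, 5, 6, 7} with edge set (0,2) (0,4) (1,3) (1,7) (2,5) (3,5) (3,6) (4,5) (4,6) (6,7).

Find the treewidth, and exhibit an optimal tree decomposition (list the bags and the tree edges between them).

Treewidth 2.
One such decomposition:
Bags: B1 = {1, 3, 7}  B2 = {3, 6, 7}  B3 = {3, 5, 6}  B4 = {4, 5, 6}  B5 = {2, 4, 5}  B6 = {0, 2, 4}
Tree: B1–B2, B2–B3, B3–B4, B4–B5, B5–B6

The largest bag has 3 vertices, giving width 2; this decomposition certifies tw(G) ≤ 2. For the lower bound, G contains the cycle 1–7–6–3–1, so G is not a forest; only forests have treewidth ≤ 1, hence tw(G) ≥ 2. Combining the bounds, tw(G) = 2.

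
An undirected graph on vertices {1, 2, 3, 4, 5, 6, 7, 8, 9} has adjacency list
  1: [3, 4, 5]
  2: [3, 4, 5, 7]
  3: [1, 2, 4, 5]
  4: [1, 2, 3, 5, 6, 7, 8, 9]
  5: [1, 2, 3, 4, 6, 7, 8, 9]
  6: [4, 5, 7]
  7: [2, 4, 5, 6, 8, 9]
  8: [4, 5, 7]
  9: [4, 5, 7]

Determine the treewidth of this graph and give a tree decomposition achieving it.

Treewidth 3.
One optimal decomposition is:
Bags: B1 = {4, 5, 7, 9}  B2 = {2, 4, 5, 7}  B3 = {2, 3, 4, 5}  B4 = {4, 5, 7, 8}  B5 = {4, 5, 6, 7}  B6 = {1, 3, 4, 5}
Tree: B1–B2, B2–B3, B2–B4, B2–B5, B3–B6

The largest bag has 4 vertices, giving width 3; this decomposition certifies tw(G) ≤ 3. Conversely, {1, 3, 4, 5} is a clique of size 4, and the vertices of any clique must share a bag in every tree decomposition; so some bag has ≥ 4 vertices and tw(G) ≥ 3. Therefore the treewidth is 3.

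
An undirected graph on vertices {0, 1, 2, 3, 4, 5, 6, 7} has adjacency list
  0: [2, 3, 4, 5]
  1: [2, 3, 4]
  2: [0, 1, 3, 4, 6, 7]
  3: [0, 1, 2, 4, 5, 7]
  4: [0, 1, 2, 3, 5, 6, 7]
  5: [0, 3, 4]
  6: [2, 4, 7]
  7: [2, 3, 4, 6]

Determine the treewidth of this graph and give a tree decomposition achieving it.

Treewidth 3.
One such decomposition:
Bags: B1 = {2, 3, 4, 7}  B2 = {0, 2, 3, 4}  B3 = {1, 2, 3, 4}  B4 = {0, 3, 4, 5}  B5 = {2, 4, 6, 7}
Tree: B1–B2, B1–B3, B2–B4, B1–B5

The largest bag has 4 vertices, giving width 3; this decomposition certifies tw(G) ≤ 3. On the other hand G contains the 4-clique {0, 2, 3, 4}. A clique must lie in a single bag of any decomposition, so no decomposition can have width below 3. The upper and lower bounds meet at 3, so that is the treewidth.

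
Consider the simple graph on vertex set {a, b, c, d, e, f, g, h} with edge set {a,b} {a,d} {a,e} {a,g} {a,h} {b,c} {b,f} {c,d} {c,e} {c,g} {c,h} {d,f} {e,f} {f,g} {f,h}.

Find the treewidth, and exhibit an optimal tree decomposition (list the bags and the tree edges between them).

Each bag holds 4 vertices, so the decomposition has width 3, which upper-bounds the treewidth. For the lower bound: the 4 vertex sets {a,b}, {c,d}, {f}, {e} are disjoint, each induces a connected subgraph, and every pair is joined by at least one edge of G. Contracting each set to a single vertex therefore yields K_{4} as a minor, and since treewidth is minor-monotone, tw(G) ≥ tw(K_{4}) = 3. Combining the bounds, tw(G) = 3.

Treewidth 3.
Bags: B1 = {a, b, c, f}  B2 = {a, c, d, f}  B3 = {a, c, e, f}  B4 = {a, c, f, g}  B5 = {a, c, f, h}
Tree: B1–B2, B2–B3, B3–B4, B4–B5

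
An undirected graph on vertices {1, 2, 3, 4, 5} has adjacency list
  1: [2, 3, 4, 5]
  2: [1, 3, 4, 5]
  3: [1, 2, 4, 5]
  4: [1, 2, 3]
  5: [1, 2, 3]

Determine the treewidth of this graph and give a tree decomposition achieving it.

Treewidth 3.
One such decomposition:
Bags: B1 = {1, 2, 3, 5}  B2 = {1, 2, 3, 4}
Tree: B1–B2

Every bag has size at most 4, so the width is 4 − 1 = 3 and tw(G) ≤ 3. On the other hand G contains the 4-clique {1, 2, 3, 4}. A clique must lie in a single bag of any decomposition, so no decomposition can have width below 3. The upper and lower bounds meet at 3, so that is the treewidth.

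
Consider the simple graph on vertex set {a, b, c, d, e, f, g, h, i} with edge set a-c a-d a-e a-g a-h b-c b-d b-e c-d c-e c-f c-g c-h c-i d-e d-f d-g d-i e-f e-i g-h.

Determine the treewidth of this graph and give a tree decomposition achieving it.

Treewidth 3.
Bags: B1 = {a, c, d, g}  B2 = {a, c, d, e}  B3 = {c, d, e, f}  B4 = {c, d, e, i}  B5 = {a, c, g, h}  B6 = {b, c, d, e}
Tree: B1–B2, B2–B3, B3–B4, B1–B5, B2–B6

Every bag has size at most 4, so the width is 4 − 1 = 3 and tw(G) ≤ 3. On the other hand G contains the 4-clique {a, c, d, g}. A clique must lie in a single bag of any decomposition, so no decomposition can have width below 3. Combining the bounds, tw(G) = 3.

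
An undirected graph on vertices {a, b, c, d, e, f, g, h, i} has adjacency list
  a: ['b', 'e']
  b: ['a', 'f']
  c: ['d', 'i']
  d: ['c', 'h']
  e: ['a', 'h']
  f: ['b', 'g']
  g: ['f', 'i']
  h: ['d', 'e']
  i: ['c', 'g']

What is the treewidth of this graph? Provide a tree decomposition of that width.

The largest bag has 3 vertices, giving width 2; this decomposition certifies tw(G) ≤ 2. The edges f–g–i–c–d–h–e–a–b–f form a cycle, so G is not a tree and its treewidth is at least 2. Hence tw(G) = 2 exactly.

Treewidth 2.
Bags: B1 = {f, g, i}  B2 = {c, f, i}  B3 = {c, d, f}  B4 = {d, f, h}  B5 = {e, f, h}  B6 = {a, e, f}  B7 = {a, b, f}
Tree: B1–B2, B2–B3, B3–B4, B4–B5, B5–B6, B6–B7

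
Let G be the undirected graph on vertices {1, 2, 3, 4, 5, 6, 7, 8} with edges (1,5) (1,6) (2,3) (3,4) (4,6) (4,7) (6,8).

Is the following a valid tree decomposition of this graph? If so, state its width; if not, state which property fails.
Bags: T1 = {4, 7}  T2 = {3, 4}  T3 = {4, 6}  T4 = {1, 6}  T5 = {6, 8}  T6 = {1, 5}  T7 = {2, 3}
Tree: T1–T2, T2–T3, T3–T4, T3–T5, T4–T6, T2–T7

Yes; width 1.

Vertex coverage: the bags together contain {1, 2, 3, 4, 5, 6, 7, 8}, the full vertex set. Edge coverage: each edge of G has both endpoints in at least one bag. Running intersection: for every vertex, the bags containing it form a connected subtree. All three properties hold, so this is a valid tree decomposition of width max|bag| − 1 = 1, and hence tw(G) ≤ 1.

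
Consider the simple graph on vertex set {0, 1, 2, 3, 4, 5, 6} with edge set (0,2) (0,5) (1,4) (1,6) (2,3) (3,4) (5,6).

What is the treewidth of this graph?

2

A width-2 tree decomposition is:
Bags: B1 = {0, 2, 3}  B2 = {0, 3, 5}  B3 = {3, 5, 6}  B4 = {1, 3, 6}  B5 = {1, 3, 4}
Tree: B1–B2, B2–B3, B3–B4, B4–B5
The largest bag has 3 vertices, giving width 2; this decomposition certifies tw(G) ≤ 2. Since 3–2–0–5–6–1–4–3 is a cycle in G, G is not acyclic. Forests are exactly the graphs of treewidth ≤ 1, so tw(G) ≥ 2. Combining the bounds, tw(G) = 2.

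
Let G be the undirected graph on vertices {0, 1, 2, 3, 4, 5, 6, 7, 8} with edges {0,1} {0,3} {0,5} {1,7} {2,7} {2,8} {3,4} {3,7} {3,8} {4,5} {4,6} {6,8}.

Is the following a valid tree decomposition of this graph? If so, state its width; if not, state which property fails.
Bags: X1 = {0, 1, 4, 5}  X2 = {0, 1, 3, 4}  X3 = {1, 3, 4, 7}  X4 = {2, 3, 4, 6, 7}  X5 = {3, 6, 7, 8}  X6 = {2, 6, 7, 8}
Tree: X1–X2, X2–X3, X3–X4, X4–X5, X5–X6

A tree decomposition must satisfy three properties: every vertex lies in some bag; for every edge, both endpoints lie together in some bag; and for every vertex, the bags containing it form a connected subtree. Here bags containing vertex 2 are not connected in the tree, so the decomposition is invalid.

No — bags containing vertex 2 are not connected in the tree.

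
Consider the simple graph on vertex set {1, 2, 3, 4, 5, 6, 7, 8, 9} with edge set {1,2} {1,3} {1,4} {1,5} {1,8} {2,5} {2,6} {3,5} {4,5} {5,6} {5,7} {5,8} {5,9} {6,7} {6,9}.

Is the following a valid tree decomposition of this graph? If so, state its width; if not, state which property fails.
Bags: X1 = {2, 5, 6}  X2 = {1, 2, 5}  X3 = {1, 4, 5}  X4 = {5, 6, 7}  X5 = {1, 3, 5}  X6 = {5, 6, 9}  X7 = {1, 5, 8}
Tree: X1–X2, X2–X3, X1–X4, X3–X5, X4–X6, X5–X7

Vertex coverage: the bags together contain {1, 2, 3, 4, 5, 6, 7, 8, 9}, the full vertex set. Edge coverage: each edge of G has both endpoints in at least one bag. Running intersection: for every vertex, the bags containing it form a connected subtree. All three properties hold, so this is a valid tree decomposition of width max|bag| − 1 = 2, and hence tw(G) ≤ 2.

Yes; width 2.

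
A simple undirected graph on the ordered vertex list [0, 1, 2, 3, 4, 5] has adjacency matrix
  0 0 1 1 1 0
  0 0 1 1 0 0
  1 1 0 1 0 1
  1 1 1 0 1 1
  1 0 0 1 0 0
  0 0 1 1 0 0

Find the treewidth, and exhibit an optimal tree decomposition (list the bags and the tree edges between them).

Each bag holds 3 vertices, so the decomposition has width 2, which upper-bounds the treewidth. On the other hand G contains the 3-clique {0, 2, 3}. A clique must lie in a single bag of any decomposition, so no decomposition can have width below 2. Combining the bounds, tw(G) = 2.

Treewidth 2.
One optimal decomposition is:
Bags: B1 = {0, 2, 3}  B2 = {0, 3, 4}  B3 = {2, 3, 5}  B4 = {1, 2, 3}
Tree: B1–B2, B1–B3, B3–B4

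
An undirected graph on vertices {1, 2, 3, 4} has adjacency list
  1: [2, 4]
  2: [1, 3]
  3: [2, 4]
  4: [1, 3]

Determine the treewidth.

A width-2 tree decomposition is:
Bags: B1 = {2, 3, 4}  B2 = {1, 2, 4}
Tree: B1–B2
Each bag holds 3 vertices, so the decomposition has width 2, which upper-bounds the treewidth. For the lower bound, G contains the cycle 2–3–4–1–2, so G is not a forest; only forests have treewidth ≤ 1, hence tw(G) ≥ 2. The upper and lower bounds meet at 2, so that is the treewidth.

2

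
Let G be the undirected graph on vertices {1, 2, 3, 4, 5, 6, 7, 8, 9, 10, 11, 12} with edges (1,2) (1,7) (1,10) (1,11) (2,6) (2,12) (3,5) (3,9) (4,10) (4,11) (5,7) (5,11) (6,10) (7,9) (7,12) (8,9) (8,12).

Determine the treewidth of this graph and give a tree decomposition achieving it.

Every bag has size at most 4, so the width is 4 − 1 = 3 and tw(G) ≤ 3. For the lower bound: the 4 vertex sets {4,6,10}, {2}, {1}, {5,7,11,12} are disjoint, each induces a connected subgraph, and every pair is joined by at least one edge of G. Contracting each set to a single vertex therefore yields K_{4} as a minor, and since treewidth is minor-monotone, tw(G) ≥ tw(K_{4}) = 3. Combining the bounds, tw(G) = 3.

Treewidth 3.
Bags: B1 = {2, 4, 6, 10}  B2 = {1, 2, 4, 10}  B3 = {1, 2, 4, 11}  B4 = {1, 2, 11, 12}  B5 = {1, 7, 11, 12}  B6 = {5, 7, 11, 12}  B7 = {5, 7, 8, 12}  B8 = {5, 7, 8, 9}  B9 = {3, 5, 8, 9}
Tree: B1–B2, B2–B3, B3–B4, B4–B5, B5–B6, B6–B7, B7–B8, B8–B9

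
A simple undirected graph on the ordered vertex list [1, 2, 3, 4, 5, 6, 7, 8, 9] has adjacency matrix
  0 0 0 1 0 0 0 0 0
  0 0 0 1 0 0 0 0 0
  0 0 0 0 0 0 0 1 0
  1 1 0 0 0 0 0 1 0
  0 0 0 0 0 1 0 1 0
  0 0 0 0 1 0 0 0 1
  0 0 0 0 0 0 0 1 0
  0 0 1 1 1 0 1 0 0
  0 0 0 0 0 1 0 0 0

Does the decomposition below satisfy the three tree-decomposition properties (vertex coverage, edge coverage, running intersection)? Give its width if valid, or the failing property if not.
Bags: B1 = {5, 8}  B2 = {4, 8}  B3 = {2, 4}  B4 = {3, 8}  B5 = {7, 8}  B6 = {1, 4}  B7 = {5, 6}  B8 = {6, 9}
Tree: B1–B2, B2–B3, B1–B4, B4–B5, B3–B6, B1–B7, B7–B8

Vertex coverage: the bags together contain {1, 2, 3, 4, 5, 6, 7, 8, 9}, the full vertex set. Edge coverage: each edge of G has both endpoints in at least one bag. Running intersection: for every vertex, the bags containing it form a connected subtree. All three properties hold, so this is a valid tree decomposition of width max|bag| − 1 = 1, and hence tw(G) ≤ 1.

Yes; width 1.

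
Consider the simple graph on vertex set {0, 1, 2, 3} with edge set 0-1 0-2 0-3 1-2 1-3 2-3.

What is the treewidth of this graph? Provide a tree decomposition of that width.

Treewidth 3.
One such decomposition:
Bags: B1 = {0, 1, 2, 3}
Tree: (single bag)

With just one bag of size 4, the width is 4 − 1 = 3, so tw(G) ≤ 3. Conversely, {0, 1, 2, 3} is a clique of size 4, and the vertices of any clique must share a bag in every tree decomposition; so some bag has ≥ 4 vertices and tw(G) ≥ 3. The upper and lower bounds meet at 3, so that is the treewidth.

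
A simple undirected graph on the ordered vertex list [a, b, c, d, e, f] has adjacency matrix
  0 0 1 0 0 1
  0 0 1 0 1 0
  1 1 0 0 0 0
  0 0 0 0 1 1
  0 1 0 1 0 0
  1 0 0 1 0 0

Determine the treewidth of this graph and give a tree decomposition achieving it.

Treewidth 2.
Bags: B1 = {a, b, c}  B2 = {a, b, e}  B3 = {a, d, e}  B4 = {a, d, f}
Tree: B1–B2, B2–B3, B3–B4

Each bag holds 3 vertices, so the decomposition has width 2, which upper-bounds the treewidth. For the lower bound, G contains the cycle a–c–b–e–d–f–a, so G is not a forest; only forests have treewidth ≤ 1, hence tw(G) ≥ 2. Hence tw(G) = 2 exactly.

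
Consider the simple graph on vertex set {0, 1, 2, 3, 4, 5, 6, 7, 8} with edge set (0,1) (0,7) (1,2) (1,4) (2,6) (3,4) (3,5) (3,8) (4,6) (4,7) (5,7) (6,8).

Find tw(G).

3

A width-3 tree decomposition is:
Bags: B1 = {0, 1, 2, 6}  B2 = {0, 1, 4, 6}  B3 = {0, 4, 6, 7}  B4 = {4, 6, 7, 8}  B5 = {3, 4, 7, 8}  B6 = {3, 5, 7, 8}
Tree: B1–B2, B2–B3, B3–B4, B4–B5, B5–B6
Every bag has size at most 4, so the width is 4 − 1 = 3 and tw(G) ≤ 3. For the lower bound: the 4 vertex sets {0,1,2}, {6}, {4}, {3,5,7,8} are disjoint, each induces a connected subgraph, and every pair is joined by at least one edge of G. Contracting each set to a single vertex therefore yields K_{4} as a minor, and since treewidth is minor-monotone, tw(G) ≥ tw(K_{4}) = 3. The upper and lower bounds meet at 3, so that is the treewidth.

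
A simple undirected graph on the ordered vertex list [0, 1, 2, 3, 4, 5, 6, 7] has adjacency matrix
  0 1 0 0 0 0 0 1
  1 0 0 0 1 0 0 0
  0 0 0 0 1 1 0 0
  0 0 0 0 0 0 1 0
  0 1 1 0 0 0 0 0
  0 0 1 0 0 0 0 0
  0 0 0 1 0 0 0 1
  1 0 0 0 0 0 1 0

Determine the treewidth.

1

A width-1 tree decomposition is:
Bags: B1 = {2, 5}  B2 = {2, 4}  B3 = {1, 4}  B4 = {0, 1}  B5 = {0, 7}  B6 = {6, 7}  B7 = {3, 6}
Tree: B1–B2, B2–B3, B3–B4, B4–B5, B5–B6, B6–B7
Each bag holds 2 vertices, so the decomposition has width 1, which upper-bounds the treewidth. Any graph with an edge has treewidth ≥ 1, and G has the edge 5–2. Therefore the treewidth is 1.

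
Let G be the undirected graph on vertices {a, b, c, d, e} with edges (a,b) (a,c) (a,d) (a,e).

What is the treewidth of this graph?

A width-1 tree decomposition is:
Bags: B1 = {a, d}  B2 = {a, c}  B3 = {a, e}  B4 = {a, b}
Tree: B1–B2, B1–B3, B2–B4
The largest bag has 2 vertices, giving width 1; this decomposition certifies tw(G) ≤ 1. Any graph with an edge has treewidth ≥ 1, and G has the edge a–d. Combining the bounds, tw(G) = 1.

1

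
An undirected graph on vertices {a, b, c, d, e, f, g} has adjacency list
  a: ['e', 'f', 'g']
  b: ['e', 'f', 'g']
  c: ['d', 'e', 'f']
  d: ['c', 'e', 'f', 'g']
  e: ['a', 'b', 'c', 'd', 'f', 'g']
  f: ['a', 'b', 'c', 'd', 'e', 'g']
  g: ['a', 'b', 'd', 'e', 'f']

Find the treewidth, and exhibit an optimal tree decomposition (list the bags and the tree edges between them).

The largest bag has 4 vertices, giving width 3; this decomposition certifies tw(G) ≤ 3. Conversely, {d, e, f, g} is a clique of size 4, and the vertices of any clique must share a bag in every tree decomposition; so some bag has ≥ 4 vertices and tw(G) ≥ 3. The upper and lower bounds meet at 3, so that is the treewidth.

Treewidth 3.
One such decomposition:
Bags: B1 = {b, e, f, g}  B2 = {d, e, f, g}  B3 = {a, e, f, g}  B4 = {c, d, e, f}
Tree: B1–B2, B2–B3, B2–B4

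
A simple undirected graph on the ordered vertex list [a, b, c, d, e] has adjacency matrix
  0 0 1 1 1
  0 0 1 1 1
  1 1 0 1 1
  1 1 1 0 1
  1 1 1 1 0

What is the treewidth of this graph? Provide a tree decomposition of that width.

Each bag holds 4 vertices, so the decomposition has width 3, which upper-bounds the treewidth. For the lower bound, the 4 vertices {a, c, d, e} are pairwise adjacent, and any tree decomposition puts a clique entirely inside one bag — forcing width ≥ 3. Hence tw(G) = 3 exactly.

Treewidth 3.
One optimal decomposition is:
Bags: B1 = {b, c, d, e}  B2 = {a, c, d, e}
Tree: B1–B2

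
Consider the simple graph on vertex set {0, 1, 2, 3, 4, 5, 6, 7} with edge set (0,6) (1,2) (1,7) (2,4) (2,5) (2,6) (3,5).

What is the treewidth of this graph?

1

A width-1 tree decomposition is:
Bags: B1 = {0, 6}  B2 = {2, 6}  B3 = {2, 5}  B4 = {1, 2}  B5 = {2, 4}  B6 = {1, 7}  B7 = {3, 5}
Tree: B1–B2, B2–B3, B3–B4, B3–B5, B4–B6, B3–B7
Every bag has size at most 2, so the width is 2 − 1 = 1 and tw(G) ≤ 1. Any graph with an edge has treewidth ≥ 1, and G has the edge 0–6. Hence tw(G) = 1 exactly.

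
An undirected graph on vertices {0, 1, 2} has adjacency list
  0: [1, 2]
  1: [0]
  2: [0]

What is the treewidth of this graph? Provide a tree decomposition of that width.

Treewidth 1.
One such decomposition:
Bags: B1 = {0, 2}  B2 = {0, 1}
Tree: B1–B2

Each bag holds 2 vertices, so the decomposition has width 1, which upper-bounds the treewidth. G has an edge, so its treewidth is at least 1. Hence tw(G) = 1 exactly.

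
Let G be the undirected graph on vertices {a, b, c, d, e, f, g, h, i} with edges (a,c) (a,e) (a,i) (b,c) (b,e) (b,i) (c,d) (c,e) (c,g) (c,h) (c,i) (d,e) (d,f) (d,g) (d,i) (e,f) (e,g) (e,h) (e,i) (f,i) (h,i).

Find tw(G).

A width-3 tree decomposition is:
Bags: B1 = {c, d, e, i}  B2 = {d, e, f, i}  B3 = {c, d, e, g}  B4 = {c, e, h, i}  B5 = {b, c, e, i}  B6 = {a, c, e, i}
Tree: B1–B2, B1–B3, B1–B4, B4–B5, B5–B6
Every bag has size at most 4, so the width is 4 − 1 = 3 and tw(G) ≤ 3. For the lower bound, the 4 vertices {c, d, e, g} are pairwise adjacent, and any tree decomposition puts a clique entirely inside one bag — forcing width ≥ 3. Therefore the treewidth is 3.

3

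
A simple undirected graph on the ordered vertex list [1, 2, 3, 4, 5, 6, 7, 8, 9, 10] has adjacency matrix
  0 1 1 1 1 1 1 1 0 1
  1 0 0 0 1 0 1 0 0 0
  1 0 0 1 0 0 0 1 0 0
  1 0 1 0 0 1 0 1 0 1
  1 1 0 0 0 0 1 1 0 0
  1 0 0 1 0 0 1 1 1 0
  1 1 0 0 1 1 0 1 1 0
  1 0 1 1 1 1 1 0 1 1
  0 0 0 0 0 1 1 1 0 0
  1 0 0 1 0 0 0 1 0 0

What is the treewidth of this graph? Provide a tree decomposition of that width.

Every bag has size at most 4, so the width is 4 − 1 = 3 and tw(G) ≤ 3. For the lower bound, the 4 vertices {1, 4, 8, 10} are pairwise adjacent, and any tree decomposition puts a clique entirely inside one bag — forcing width ≥ 3. Combining the bounds, tw(G) = 3.

Treewidth 3.
One optimal decomposition is:
Bags: B1 = {1, 4, 6, 8}  B2 = {1, 6, 7, 8}  B3 = {1, 5, 7, 8}  B4 = {1, 4, 8, 10}  B5 = {6, 7, 8, 9}  B6 = {1, 3, 4, 8}  B7 = {1, 2, 5, 7}
Tree: B1–B2, B2–B3, B1–B4, B2–B5, B4–B6, B3–B7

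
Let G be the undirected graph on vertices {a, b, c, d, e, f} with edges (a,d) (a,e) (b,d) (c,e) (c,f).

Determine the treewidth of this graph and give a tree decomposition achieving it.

Each bag holds 2 vertices, so the decomposition has width 1, which upper-bounds the treewidth. Any graph with an edge has treewidth ≥ 1, and G has the edge f–c. The upper and lower bounds meet at 1, so that is the treewidth.

Treewidth 1.
Bags: B1 = {c, f}  B2 = {c, e}  B3 = {a, e}  B4 = {a, d}  B5 = {b, d}
Tree: B1–B2, B2–B3, B3–B4, B4–B5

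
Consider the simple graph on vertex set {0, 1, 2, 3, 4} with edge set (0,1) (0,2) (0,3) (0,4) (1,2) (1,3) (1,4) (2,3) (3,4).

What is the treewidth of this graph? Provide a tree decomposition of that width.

Treewidth 3.
One such decomposition:
Bags: B1 = {0, 1, 2, 3}  B2 = {0, 1, 3, 4}
Tree: B1–B2

The largest bag has 4 vertices, giving width 3; this decomposition certifies tw(G) ≤ 3. On the other hand G contains the 4-clique {0, 1, 2, 3}. A clique must lie in a single bag of any decomposition, so no decomposition can have width below 3. Therefore the treewidth is 3.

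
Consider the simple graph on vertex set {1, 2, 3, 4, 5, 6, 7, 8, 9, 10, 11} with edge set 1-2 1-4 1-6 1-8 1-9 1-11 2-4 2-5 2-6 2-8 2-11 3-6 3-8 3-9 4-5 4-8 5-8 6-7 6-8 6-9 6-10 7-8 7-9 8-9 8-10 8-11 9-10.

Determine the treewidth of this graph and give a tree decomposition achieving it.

Every bag has size at most 4, so the width is 4 − 1 = 3 and tw(G) ≤ 3. On the other hand G contains the 4-clique {1, 2, 8, 11}. A clique must lie in a single bag of any decomposition, so no decomposition can have width below 3. Therefore the treewidth is 3.

Treewidth 3.
One optimal decomposition is:
Bags: B1 = {1, 6, 8, 9}  B2 = {1, 2, 6, 8}  B3 = {1, 2, 4, 8}  B4 = {6, 7, 8, 9}  B5 = {3, 6, 8, 9}  B6 = {6, 8, 9, 10}  B7 = {2, 4, 5, 8}  B8 = {1, 2, 8, 11}
Tree: B1–B2, B2–B3, B1–B4, B1–B5, B4–B6, B3–B7, B2–B8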